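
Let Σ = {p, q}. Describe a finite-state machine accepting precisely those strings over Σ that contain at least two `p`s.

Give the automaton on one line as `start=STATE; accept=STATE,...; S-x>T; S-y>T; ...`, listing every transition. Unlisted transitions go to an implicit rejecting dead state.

Only the number of `p`s matters, and only up to 3. Make a chain s0 → s1 → s2 → s3 advanced by each `p` (with s3 absorbing); every other symbol self-loops. The accepting set is {s2, s3}.
        p   q  
>  s0   s1  s0 
   s1   s2  s1 
 * s2   s3  s2 
 * s3   s3  s3 
(> = start, * = accepting)

start=s0; accept=s2,s3; s0-p>s1; s0-q>s0; s1-p>s2; s1-q>s1; s2-p>s3; s2-q>s2; s3-p>s3; s3-q>s3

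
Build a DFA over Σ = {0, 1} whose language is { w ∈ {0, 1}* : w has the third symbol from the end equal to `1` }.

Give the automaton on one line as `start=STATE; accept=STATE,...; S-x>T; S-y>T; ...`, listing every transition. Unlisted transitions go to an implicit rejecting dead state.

start=A; accept=L,M,N,O; A-0>B; A-1>C; B-0>D; B-1>E; C-0>F; C-1>G; D-0>H; D-1>I; E-0>J; E-1>K; F-0>L; F-1>M; G-0>N; G-1>O; H-0>H; H-1>I; I-0>J; I-1>K; J-0>L; J-1>M; K-0>N; K-1>O; L-0>H; L-1>I; M-0>J; M-1>K; N-0>L; N-1>M; O-0>N; O-1>O

Because acceptance depends on a position counted from the end, the machine has to buffer the most recent 3 symbols. Make each state the string of the last up-to-3 symbols read; on input `x` shift the window left and append `x`. Accept when the buffered window has length 3 and begins with `1`.
15 states suffice.
       0  1 
>  A   B  C 
   B   D  E 
   C   F  G 
   D   H  I 
   E   J  K 
   F   L  M 
   G   N  O 
   H   H  I 
   I   J  K 
   J   L  M 
   K   N  O 
 * L   H  I 
 * M   J  K 
 * N   L  M 
 * O   N  O 
(> = start, * = accepting)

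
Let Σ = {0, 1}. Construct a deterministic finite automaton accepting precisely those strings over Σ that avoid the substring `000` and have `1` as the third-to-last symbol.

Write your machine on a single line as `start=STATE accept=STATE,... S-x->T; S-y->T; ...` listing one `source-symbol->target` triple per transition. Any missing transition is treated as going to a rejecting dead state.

start=S0; accept=S7,S8,S9,S10; S0-0->S1; S0-1->S2; S1-0->S3; S1-1->S2; S2-0->S4; S2-1->S5; S3-0->S6; S3-1->S2; S4-0->S7; S4-1->S8; S5-0->S9; S5-1->S10; S6-0->S6; S6-1->S6; S7-0->S6; S7-1->S2; S8-0->S4; S8-1->S5; S9-0->S7; S9-1->S8; S10-0->S9; S10-1->S10

Build one automaton per condition and run them in lockstep. The first has 4 states tracking partial matches of the forbidden pattern `000`; the second has 15 states tracking the last 3 symbols read. A product state is a pair (one from each), accepting exactly when both do. Equivalent product states are then merged.
An 11-state machine:
          0    1  
>  S0     S1   S2 
   S1     S3   S2 
   S2     S4   S5 
   S3     S6   S2 
   S4     S7   S8 
   S5     S9  S10 
   S6     S6   S6 
 * S7     S6   S2 
 * S8     S4   S5 
 * S9     S7   S8 
 * S10    S9  S10 
(> = start, * = accepting)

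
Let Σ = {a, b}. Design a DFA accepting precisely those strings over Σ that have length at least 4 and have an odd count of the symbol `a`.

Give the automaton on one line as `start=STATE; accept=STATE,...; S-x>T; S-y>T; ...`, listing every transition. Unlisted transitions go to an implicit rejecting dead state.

Build one automaton per condition and run them in lockstep. The first has 6 states tracking the input length, saturating at 5; the second has 2 states tracking the count of `a`s modulo 2. A product state is a pair (one from each), accepting exactly when both do. Minimizing collapses redundant product states.
8 states suffice.
        a   b  
>  q0   q1  q2 
   q1   q3  q4 
   q2   q4  q3 
   q3   q5  q6 
   q4   q6  q5 
   q5   q6  q7 
   q6   q7  q6 
 * q7   q6  q7 
(> = start, * = accepting)

start=q0; accept=q7; q0-a>q1; q0-b>q2; q1-a>q3; q1-b>q4; q2-a>q4; q2-b>q3; q3-a>q5; q3-b>q6; q4-a>q6; q4-b>q5; q5-a>q6; q5-b>q7; q6-a>q7; q6-b>q6; q7-a>q6; q7-b>q7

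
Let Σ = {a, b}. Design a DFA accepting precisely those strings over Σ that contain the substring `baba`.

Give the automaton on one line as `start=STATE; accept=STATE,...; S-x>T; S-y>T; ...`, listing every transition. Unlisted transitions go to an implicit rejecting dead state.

start=s0; accept=s4; s0-a>s0; s0-b>s1; s1-a>s2; s1-b>s1; s2-a>s0; s2-b>s3; s3-a>s4; s3-b>s1; s4-a>s4; s4-b>s4

Track how much of `baba` has been matched so far: state s0 is no progress, s4 is the absorbing accept state reached once `baba` has occurred. Intermediate states record partial matches; on a mismatch, fall back to the longest reusable overlap.
5 states suffice.
        a   b  
>  s0   s0  s1 
   s1   s2  s1 
   s2   s0  s3 
   s3   s4  s1 
 * s4   s4  s4 
(> = start, * = accepting)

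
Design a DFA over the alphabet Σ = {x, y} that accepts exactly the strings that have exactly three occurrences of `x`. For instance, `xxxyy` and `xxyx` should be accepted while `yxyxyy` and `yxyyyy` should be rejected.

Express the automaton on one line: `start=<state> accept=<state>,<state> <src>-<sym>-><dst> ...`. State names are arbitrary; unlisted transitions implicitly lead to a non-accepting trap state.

start=S0 accept=S3 S0-x->S1 S0-y->S0 S1-x->S2 S1-y->S1 S2-x->S3 S2-y->S2 S3-x->S4 S3-y->S3 S4-x->S4 S4-y->S4

Only the number of `x`s matters, and only up to 4. Make a chain S0 → S1 → S2 → S3 → S4 advanced by each `x` (with S4 absorbing); every other symbol self-loops. The accepting set is {S3}.
With 5 states:
        x   y  
>  S0   S1  S0 
   S1   S2  S1 
   S2   S3  S2 
 * S3   S4  S3 
   S4   S4  S4 
(> = start, * = accepting)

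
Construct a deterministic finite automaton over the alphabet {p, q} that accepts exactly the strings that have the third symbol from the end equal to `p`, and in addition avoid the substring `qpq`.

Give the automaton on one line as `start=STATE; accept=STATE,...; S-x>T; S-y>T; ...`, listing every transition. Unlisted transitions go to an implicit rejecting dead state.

Run two small machines in parallel and take their product. The first has 15 states tracking the last 3 symbols read; the second has 4 states tracking partial matches of the forbidden pattern `qpq`. A product state is a pair (one from each), accepting exactly when both do. Minimizing collapses redundant product states.
          p    q  
>  s0     s1   s2 
   s1     s3   s4 
   s2     s5   s2 
   s3     s6   s7 
   s4     s8   s9 
   s5     s3  s10 
 * s6     s6   s7 
 * s7     s8   s9 
 * s8     s3  s10 
 * s9     s5   s2 
   s10   s10  s10 
(> = start, * = accepting)

start=s0; accept=s6,s7,s8,s9; s0-p>s1; s0-q>s2; s1-p>s3; s1-q>s4; s2-p>s5; s2-q>s2; s3-p>s6; s3-q>s7; s4-p>s8; s4-q>s9; s5-p>s3; s5-q>s10; s6-p>s6; s6-q>s7; s7-p>s8; s7-q>s9; s8-p>s3; s8-q>s10; s9-p>s5; s9-q>s2; s10-p>s10; s10-q>s10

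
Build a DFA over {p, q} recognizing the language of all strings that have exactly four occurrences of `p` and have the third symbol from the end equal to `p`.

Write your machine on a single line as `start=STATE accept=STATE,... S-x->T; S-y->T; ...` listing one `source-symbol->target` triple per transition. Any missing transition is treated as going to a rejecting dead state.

start=A; accept=F,J,K,N; A-p->B; A-q->A; B-p->C; B-q->B; C-p->D; C-q->E; D-p->F; D-q->G; E-p->H; E-q->E; F-p->I; F-q->J; G-p->K; G-q->L; H-p->M; H-q->G; I-p->I; I-q->I; J-p->I; J-q->N; K-p->I; K-q->O; L-p->P; L-q->L; M-p->I; M-q->J; N-p->I; N-q->I; O-p->I; O-q->N; P-p->I; P-q->O

Build one automaton per condition and run them in lockstep. One (6 states) tracks the count of `p`s, saturating at 5; the other (15 states) tracks the last 3 symbols read. Each combined state is a pair, one component from each; accept when both components accept. Minimizing collapses redundant product states.
       p  q 
>  A   B  A 
   B   C  B 
   C   D  E 
   D   F  G 
   E   H  E 
 * F   I  J 
   G   K  L 
   H   M  G 
   I   I  I 
 * J   I  N 
 * K   I  O 
   L   P  L 
   M   I  J 
 * N   I  I 
   O   I  N 
   P   I  O 
(> = start, * = accepting)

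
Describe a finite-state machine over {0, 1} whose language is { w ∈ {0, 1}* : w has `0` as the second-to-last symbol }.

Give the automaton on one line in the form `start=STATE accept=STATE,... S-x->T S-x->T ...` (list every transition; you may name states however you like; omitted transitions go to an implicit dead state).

Because acceptance depends on a position counted from the end, the machine has to buffer the most recent 2 symbols. Make each state the string of the last up-to-2 symbols read; on input `x` shift the window left and append `x`. Accept when the buffered window has length 2 and begins with `0`.
       0  1 
>  A   B  C 
   B   D  E 
   C   F  G 
 * D   D  E 
 * E   F  G 
   F   D  E 
   G   F  G 
(> = start, * = accepting)

start=A accept=D,E A-0->B A-1->C B-0->D B-1->E C-0->F C-1->G D-0->D D-1->E E-0->F E-1->G F-0->D F-1->E G-0->F G-1->G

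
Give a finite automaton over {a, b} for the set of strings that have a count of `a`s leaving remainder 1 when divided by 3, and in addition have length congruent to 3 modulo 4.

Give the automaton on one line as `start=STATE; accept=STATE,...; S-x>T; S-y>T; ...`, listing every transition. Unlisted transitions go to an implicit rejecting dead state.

Build one automaton per condition and run them in lockstep. The first has 3 states tracking the count of `a`s modulo 3; the second has 4 states tracking the input length modulo 4. A product state is a pair (one from each), accepting exactly when both do.
A 12-state machine:
          a    b  
>  q0     q1   q2 
   q1     q3   q4 
   q2     q4   q5 
   q3     q6   q7 
   q4     q7   q8 
   q5     q8   q6 
   q6     q9   q0 
   q7     q0  q10 
 * q8    q10   q9 
   q9    q11   q1 
   q10    q2  q11 
   q11    q5   q3 
(> = start, * = accepting)

start=q0; accept=q8; q0-a>q1; q0-b>q2; q1-a>q3; q1-b>q4; q2-a>q4; q2-b>q5; q3-a>q6; q3-b>q7; q4-a>q7; q4-b>q8; q5-a>q8; q5-b>q6; q6-a>q9; q6-b>q0; q7-a>q0; q7-b>q10; q8-a>q10; q8-b>q9; q9-a>q11; q9-b>q1; q10-a>q2; q10-b>q11; q11-a>q5; q11-b>q3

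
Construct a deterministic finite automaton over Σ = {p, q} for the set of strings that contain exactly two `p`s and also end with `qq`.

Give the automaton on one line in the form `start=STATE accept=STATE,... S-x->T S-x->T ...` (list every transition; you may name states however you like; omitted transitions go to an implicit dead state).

start=s0 accept=s10 s0-p->s1 s0-q->s2 s1-p->s3 s1-q->s4 s2-p->s1 s2-q->s5 s3-p->s6 s3-q->s7 s4-p->s3 s4-q->s8 s5-p->s1 s5-q->s5 s6-p->s6 s6-q->s9 s7-p->s6 s7-q->s10 s8-p->s3 s8-q->s8 s9-p->s6 s9-q->s11 s10-p->s6 s10-q->s10 s11-p->s6 s11-q->s11

Run two small machines in parallel and take their product. The first has 4 states tracking the count of `p`s, saturating at 3; the second has 3 states tracking how much of the suffix `qq` has currently been matched. A product state is a pair (one from each), accepting exactly when both do.
12 states suffice.
          p    q  
>  s0     s1   s2 
   s1     s3   s4 
   s2     s1   s5 
   s3     s6   s7 
   s4     s3   s8 
   s5     s1   s5 
   s6     s6   s9 
   s7     s6  s10 
   s8     s3   s8 
   s9     s6  s11 
 * s10    s6  s10 
   s11    s6  s11 
(> = start, * = accepting)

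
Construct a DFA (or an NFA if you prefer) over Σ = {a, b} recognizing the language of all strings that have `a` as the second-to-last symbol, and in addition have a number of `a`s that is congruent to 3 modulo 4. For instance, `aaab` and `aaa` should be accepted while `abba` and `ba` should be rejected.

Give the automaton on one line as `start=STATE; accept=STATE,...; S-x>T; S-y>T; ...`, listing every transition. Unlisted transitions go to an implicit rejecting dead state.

start=S0; accept=S3,S5; S0-a>S1; S0-b>S0; S1-a>S2; S1-b>S1; S2-a>S3; S2-b>S4; S3-a>S0; S3-b>S5; S4-a>S6; S4-b>S4; S5-a>S0; S5-b>S7; S6-a>S0; S6-b>S5; S7-a>S0; S7-b>S7

Build one automaton per condition and run them in lockstep. The first has 7 states tracking the last 2 symbols read; the second has 4 states tracking the count of `a`s modulo 4. A product state is a pair (one from each), accepting exactly when both do. Equivalent product states are then merged.
With 8 states:
        a   b  
>  S0   S1  S0 
   S1   S2  S1 
   S2   S3  S4 
 * S3   S0  S5 
   S4   S6  S4 
 * S5   S0  S7 
   S6   S0  S5 
   S7   S0  S7 
(> = start, * = accepting)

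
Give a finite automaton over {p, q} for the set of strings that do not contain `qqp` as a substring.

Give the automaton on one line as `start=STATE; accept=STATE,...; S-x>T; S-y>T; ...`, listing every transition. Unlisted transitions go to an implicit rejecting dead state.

start=A; accept=A,B,C; A-p>A; A-q>B; B-p>A; B-q>C; C-p>D; C-q>C; D-p>D; D-q>D

Track partial matches of the forbidden pattern `qqp`. State D is a dead state reached once `qqp` has occurred; every other state accepts. A means no part of `qqp` is currently matched.
       p  q 
>* A   A  B 
 * B   A  C 
 * C   D  C 
   D   D  D 
(> = start, * = accepting)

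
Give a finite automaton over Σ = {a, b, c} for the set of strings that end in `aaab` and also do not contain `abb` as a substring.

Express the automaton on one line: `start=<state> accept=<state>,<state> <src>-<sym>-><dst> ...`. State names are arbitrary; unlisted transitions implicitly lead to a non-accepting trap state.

start=q0 accept=q6 q0-a->q1 q0-b->q0 q0-c->q0 q1-a->q2 q1-b->q3 q1-c->q0 q2-a->q4 q2-b->q3 q2-c->q0 q3-a->q1 q3-b->q5 q3-c->q0 q4-a->q4 q4-b->q6 q4-c->q0 q5-a->q7 q5-b->q5 q5-c->q5 q6-a->q1 q6-b->q5 q6-c->q0 q7-a->q8 q7-b->q5 q7-c->q5 q8-a->q9 q8-b->q5 q8-c->q5 q9-a->q9 q9-b->q10 q9-c->q5 q10-a->q7 q10-b->q5 q10-c->q5

Run two small machines in parallel and take their product. The first has 5 states tracking how much of the suffix `aaab` has currently been matched; the second has 4 states tracking partial matches of the forbidden pattern `abb`. A product state is a pair (one from each), accepting exactly when both do.
An 11-state machine:
          a    b    c  
>  q0     q1   q0   q0 
   q1     q2   q3   q0 
   q2     q4   q3   q0 
   q3     q1   q5   q0 
   q4     q4   q6   q0 
   q5     q7   q5   q5 
 * q6     q1   q5   q0 
   q7     q8   q5   q5 
   q8     q9   q5   q5 
   q9     q9  q10   q5 
   q10    q7   q5   q5 
(> = start, * = accepting)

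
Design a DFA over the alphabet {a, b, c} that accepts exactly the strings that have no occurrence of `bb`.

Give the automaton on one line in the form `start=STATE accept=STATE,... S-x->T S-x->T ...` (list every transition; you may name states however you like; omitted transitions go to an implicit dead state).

start=S0 accept=S0,S1 S0-a->S0 S0-b->S1 S0-c->S0 S1-a->S0 S1-b->S2 S1-c->S0 S2-a->S2 S2-b->S2 S2-c->S2

This is the complement of 'contains `bb`'. Use the same substring-matching states — S0 through S2 holding how much of `bb` has just been matched — but flip the accepting set: everything except the trap S2 accepts.
3 states suffice.
        a   b   c  
>* S0   S0  S1  S0 
 * S1   S0  S2  S0 
   S2   S2  S2  S2 
(> = start, * = accepting)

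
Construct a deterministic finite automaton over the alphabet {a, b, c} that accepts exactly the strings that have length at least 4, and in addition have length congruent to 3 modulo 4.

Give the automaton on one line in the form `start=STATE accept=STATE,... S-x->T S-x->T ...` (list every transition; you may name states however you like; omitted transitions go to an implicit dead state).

start=S0 accept=S7 S0-a->S1 S0-b->S1 S0-c->S1 S1-a->S2 S1-b->S2 S1-c->S2 S2-a->S3 S2-b->S3 S2-c->S3 S3-a->S4 S3-b->S4 S3-c->S4 S4-a->S5 S4-b->S5 S4-c->S5 S5-a->S6 S5-b->S6 S5-c->S6 S6-a->S7 S6-b->S7 S6-c->S7 S7-a->S8 S7-b->S8 S7-c->S8 S8-a->S5 S8-b->S5 S8-c->S5

Handle the two conditions separately and then intersect. The first has 6 states tracking the input length, saturating at 5; the second has 4 states tracking the input length modulo 4. A product state is a pair (one from each), accepting exactly when both do.
With 9 states:
        a   b   c  
>  S0   S1  S1  S1 
   S1   S2  S2  S2 
   S2   S3  S3  S3 
   S3   S4  S4  S4 
   S4   S5  S5  S5 
   S5   S6  S6  S6 
   S6   S7  S7  S7 
 * S7   S8  S8  S8 
   S8   S5  S5  S5 
(> = start, * = accepting)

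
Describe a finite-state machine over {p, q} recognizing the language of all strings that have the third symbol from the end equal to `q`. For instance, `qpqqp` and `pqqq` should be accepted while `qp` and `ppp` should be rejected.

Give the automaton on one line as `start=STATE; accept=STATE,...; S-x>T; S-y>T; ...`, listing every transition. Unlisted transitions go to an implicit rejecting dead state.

Because acceptance depends on a position counted from the end, the machine has to buffer the most recent 3 symbols. Make each state the string of the last up-to-3 symbols read; on input `x` shift the window left and append `x`. Accept when the buffered window has length 3 and begins with `q`.
With 15 states:
          p    q  
>  s0     s1   s2 
   s1     s3   s4 
   s2     s5   s6 
   s3     s7   s8 
   s4     s9  s10 
   s5    s11  s12 
   s6    s13  s14 
   s7     s7   s8 
   s8     s9  s10 
   s9    s11  s12 
   s10   s13  s14 
 * s11    s7   s8 
 * s12    s9  s10 
 * s13   s11  s12 
 * s14   s13  s14 
(> = start, * = accepting)

start=s0; accept=s11,s12,s13,s14; s0-p>s1; s0-q>s2; s1-p>s3; s1-q>s4; s2-p>s5; s2-q>s6; s3-p>s7; s3-q>s8; s4-p>s9; s4-q>s10; s5-p>s11; s5-q>s12; s6-p>s13; s6-q>s14; s7-p>s7; s7-q>s8; s8-p>s9; s8-q>s10; s9-p>s11; s9-q>s12; s10-p>s13; s10-q>s14; s11-p>s7; s11-q>s8; s12-p>s9; s12-q>s10; s13-p>s11; s13-q>s12; s14-p>s13; s14-q>s14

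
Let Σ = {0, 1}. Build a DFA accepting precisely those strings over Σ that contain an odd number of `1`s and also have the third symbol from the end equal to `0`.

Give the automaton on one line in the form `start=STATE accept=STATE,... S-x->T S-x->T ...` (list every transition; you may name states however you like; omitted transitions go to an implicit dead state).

start=q0 accept=q6,q7,q10,q11 q0-0->q1 q0-1->q2 q1-0->q3 q1-1->q4 q2-0->q5 q2-1->q0 q3-0->q3 q3-1->q6 q4-0->q7 q4-1->q0 q5-0->q8 q5-1->q9 q6-0->q7 q6-1->q0 q7-0->q8 q7-1->q9 q8-0->q10 q8-1->q9 q9-0->q1 q9-1->q11 q10-0->q10 q10-1->q9 q11-0->q5 q11-1->q0

Handle the two conditions separately and then intersect. One (2 states) tracks the count of `1`s modulo 2; the other (15 states) tracks the last 3 symbols read. Each combined state is a pair, one component from each; accept when both components accept. Minimizing collapses redundant product states.
With 12 states:
          0    1  
>  q0     q1   q2 
   q1     q3   q4 
   q2     q5   q0 
   q3     q3   q6 
   q4     q7   q0 
   q5     q8   q9 
 * q6     q7   q0 
 * q7     q8   q9 
   q8    q10   q9 
   q9     q1  q11 
 * q10   q10   q9 
 * q11    q5   q0 
(> = start, * = accepting)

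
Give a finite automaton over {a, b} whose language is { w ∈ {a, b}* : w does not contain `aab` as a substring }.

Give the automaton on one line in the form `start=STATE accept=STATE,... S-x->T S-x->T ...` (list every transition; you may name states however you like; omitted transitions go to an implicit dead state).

Track partial matches of the forbidden pattern `aab`. State s3 is a dead state reached once `aab` has occurred; every other state accepts. s0 means no part of `aab` is currently matched.
With 4 states:
        a   b  
>* s0   s1  s0 
 * s1   s2  s0 
 * s2   s2  s3 
   s3   s3  s3 
(> = start, * = accepting)

start=s0 accept=s0,s1,s2 s0-a->s1 s0-b->s0 s1-a->s2 s1-b->s0 s2-a->s2 s2-b->s3 s3-a->s3 s3-b->s3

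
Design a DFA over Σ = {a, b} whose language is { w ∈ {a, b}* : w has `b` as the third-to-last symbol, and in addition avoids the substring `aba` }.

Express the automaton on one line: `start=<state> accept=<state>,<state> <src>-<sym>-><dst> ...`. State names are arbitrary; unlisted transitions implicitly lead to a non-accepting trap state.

Handle the two conditions separately and then intersect. One (15 states) tracks the last 3 symbols read; the other (4 states) tracks partial matches of the forbidden pattern `aba`. Each combined state is a pair, one component from each; accept when both components accept. Equivalent product states are then merged.
With 11 states:
          a    b  
>  S0     S1   S2 
   S1     S1   S3 
   S2     S4   S5 
   S3     S6   S5 
   S4     S7   S8 
   S5     S9  S10 
   S6     S6   S6 
 * S7     S1   S3 
 * S8     S6   S5 
 * S9     S7   S8 
 * S10    S9  S10 
(> = start, * = accepting)

start=S0 accept=S7,S8,S9,S10 S0-a->S1 S0-b->S2 S1-a->S1 S1-b->S3 S2-a->S4 S2-b->S5 S3-a->S6 S3-b->S5 S4-a->S7 S4-b->S8 S5-a->S9 S5-b->S10 S6-a->S6 S6-b->S6 S7-a->S1 S7-b->S3 S8-a->S6 S8-b->S5 S9-a->S7 S9-b->S8 S10-a->S9 S10-b->S10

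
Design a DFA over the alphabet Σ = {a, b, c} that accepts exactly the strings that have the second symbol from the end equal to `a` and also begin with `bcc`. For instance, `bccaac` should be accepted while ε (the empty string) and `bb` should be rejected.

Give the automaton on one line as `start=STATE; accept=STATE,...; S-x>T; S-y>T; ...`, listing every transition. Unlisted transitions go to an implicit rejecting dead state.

start=S0; accept=S6,S7; S0-a>S1; S0-b>S2; S0-c>S1; S1-a>S1; S1-b>S1; S1-c>S1; S2-a>S1; S2-b>S1; S2-c>S3; S3-a>S1; S3-b>S1; S3-c>S4; S4-a>S5; S4-b>S4; S4-c>S4; S5-a>S6; S5-b>S7; S5-c>S7; S6-a>S6; S6-b>S7; S6-c>S7; S7-a>S5; S7-b>S4; S7-c>S4

Run two small machines in parallel and take their product. One (13 states) tracks the last 2 symbols read; the other (5 states) tracks whether the input so far still matches the prefix `bcc`. Each combined state is a pair, one component from each; accept when both components accept. Equivalent product states are then merged.
8 states suffice.
        a   b   c  
>  S0   S1  S2  S1 
   S1   S1  S1  S1 
   S2   S1  S1  S3 
   S3   S1  S1  S4 
   S4   S5  S4  S4 
   S5   S6  S7  S7 
 * S6   S6  S7  S7 
 * S7   S5  S4  S4 
(> = start, * = accepting)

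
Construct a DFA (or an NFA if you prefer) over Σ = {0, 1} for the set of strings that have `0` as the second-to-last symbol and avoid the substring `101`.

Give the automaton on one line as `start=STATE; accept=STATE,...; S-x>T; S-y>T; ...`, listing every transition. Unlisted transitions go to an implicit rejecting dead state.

start=A; accept=D,E; A-0>B; A-1>C; B-0>D; B-1>E; C-0>F; C-1>C; D-0>D; D-1>E; E-0>F; E-1>C; F-0>D; F-1>G; G-0>G; G-1>G

Run two small machines in parallel and take their product. One (7 states) tracks the last 2 symbols read; the other (4 states) tracks partial matches of the forbidden pattern `101`. Each combined state is a pair, one component from each; accept when both components accept. After merging equivalent states the machine shrinks.
A 7-state machine:
       0  1 
>  A   B  C 
   B   D  E 
   C   F  C 
 * D   D  E 
 * E   F  C 
   F   D  G 
   G   G  G 
(> = start, * = accepting)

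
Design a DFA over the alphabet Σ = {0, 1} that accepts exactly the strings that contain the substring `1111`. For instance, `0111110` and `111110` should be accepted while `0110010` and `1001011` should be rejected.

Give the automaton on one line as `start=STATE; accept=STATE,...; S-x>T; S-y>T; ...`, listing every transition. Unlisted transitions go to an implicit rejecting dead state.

Track how much of `1111` has been matched so far: state S0 is no progress, S4 is the absorbing accept state reached once `1111` has occurred. Intermediate states record partial matches; on a mismatch, fall back to the longest reusable overlap.
5 states suffice.
        0   1  
>  S0   S0  S1 
   S1   S0  S2 
   S2   S0  S3 
   S3   S0  S4 
 * S4   S4  S4 
(> = start, * = accepting)

start=S0; accept=S4; S0-0>S0; S0-1>S1; S1-0>S0; S1-1>S2; S2-0>S0; S2-1>S3; S3-0>S0; S3-1>S4; S4-0>S4; S4-1>S4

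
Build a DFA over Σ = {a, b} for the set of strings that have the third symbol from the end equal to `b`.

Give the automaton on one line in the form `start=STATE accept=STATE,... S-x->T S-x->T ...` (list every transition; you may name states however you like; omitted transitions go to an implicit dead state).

Because acceptance depends on a position counted from the end, the machine has to buffer the most recent 3 symbols. Make each state the string of the last up-to-3 symbols read; on input `x` shift the window left and append `x`. Accept when the buffered window has length 3 and begins with `b`.
          a    b  
>  s0     s1   s2 
   s1     s3   s4 
   s2     s5   s6 
   s3     s7   s8 
   s4     s9  s10 
   s5    s11  s12 
   s6    s13  s14 
   s7     s7   s8 
   s8     s9  s10 
   s9    s11  s12 
   s10   s13  s14 
 * s11    s7   s8 
 * s12    s9  s10 
 * s13   s11  s12 
 * s14   s13  s14 
(> = start, * = accepting)

start=s0 accept=s11,s12,s13,s14 s0-a->s1 s0-b->s2 s1-a->s3 s1-b->s4 s2-a->s5 s2-b->s6 s3-a->s7 s3-b->s8 s4-a->s9 s4-b->s10 s5-a->s11 s5-b->s12 s6-a->s13 s6-b->s14 s7-a->s7 s7-b->s8 s8-a->s9 s8-b->s10 s9-a->s11 s9-b->s12 s10-a->s13 s10-b->s14 s11-a->s7 s11-b->s8 s12-a->s9 s12-b->s10 s13-a->s11 s13-b->s12 s14-a->s13 s14-b->s14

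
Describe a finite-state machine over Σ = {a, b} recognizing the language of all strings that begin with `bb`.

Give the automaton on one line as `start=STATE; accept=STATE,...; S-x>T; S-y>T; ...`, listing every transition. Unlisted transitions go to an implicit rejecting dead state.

start=q0; accept=q2; q0-a>q3; q0-b>q1; q1-a>q3; q1-b>q2; q2-a>q2; q2-b>q2; q3-a>q3; q3-b>q3

Walk along `bb` while the input agrees: from q0 take `b` to q1, and so on. Any deviation drops to the rejecting sink q3. Once q2 is reached the prefix is confirmed and every continuation is accepted.
4 states suffice.
        a   b  
>  q0   q3  q1 
   q1   q3  q2 
 * q2   q2  q2 
   q3   q3  q3 
(> = start, * = accepting)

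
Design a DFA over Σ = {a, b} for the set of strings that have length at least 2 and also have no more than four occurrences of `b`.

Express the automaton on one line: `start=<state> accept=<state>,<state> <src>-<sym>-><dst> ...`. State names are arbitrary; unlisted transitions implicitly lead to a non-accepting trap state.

Run two small machines in parallel and take their product. One (4 states) tracks the input length, saturating at 3; the other (6 states) tracks the count of `b`s, saturating at 5. Each combined state is a pair, one component from each; accept when both components accept. Equivalent product states are then merged.
With 9 states:
        a   b  
>  S0   S1  S2 
   S1   S3  S4 
   S2   S4  S5 
 * S3   S3  S4 
 * S4   S4  S5 
 * S5   S5  S6 
 * S6   S6  S7 
 * S7   S7  S8 
   S8   S8  S8 
(> = start, * = accepting)

start=S0 accept=S3,S4,S5,S6,S7 S0-a->S1 S0-b->S2 S1-a->S3 S1-b->S4 S2-a->S4 S2-b->S5 S3-a->S3 S3-b->S4 S4-a->S4 S4-b->S5 S5-a->S5 S5-b->S6 S6-a->S6 S6-b->S7 S7-a->S7 S7-b->S8 S8-a->S8 S8-b->S8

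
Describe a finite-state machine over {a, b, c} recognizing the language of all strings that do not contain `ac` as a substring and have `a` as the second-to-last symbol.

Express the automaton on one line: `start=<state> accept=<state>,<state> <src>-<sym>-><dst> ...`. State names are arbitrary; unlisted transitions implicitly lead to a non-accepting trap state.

start=s0 accept=s2,s3 s0-a->s1 s0-b->s0 s0-c->s0 s1-a->s2 s1-b->s3 s1-c->s4 s2-a->s2 s2-b->s3 s2-c->s4 s3-a->s1 s3-b->s0 s3-c->s0 s4-a->s4 s4-b->s4 s4-c->s4

Build one automaton per condition and run them in lockstep. The first has 3 states tracking partial matches of the forbidden pattern `ac`; the second has 13 states tracking the last 2 symbols read. A product state is a pair (one from each), accepting exactly when both do. After merging equivalent states the machine shrinks.
With 5 states:
        a   b   c  
>  s0   s1  s0  s0 
   s1   s2  s3  s4 
 * s2   s2  s3  s4 
 * s3   s1  s0  s0 
   s4   s4  s4  s4 
(> = start, * = accepting)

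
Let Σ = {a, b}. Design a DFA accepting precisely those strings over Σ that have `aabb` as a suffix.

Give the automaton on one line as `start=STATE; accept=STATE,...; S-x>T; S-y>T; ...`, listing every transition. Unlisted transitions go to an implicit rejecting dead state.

start=S0; accept=S4; S0-a>S1; S0-b>S0; S1-a>S2; S1-b>S0; S2-a>S2; S2-b>S3; S3-a>S1; S3-b>S4; S4-a>S1; S4-b>S0

Let each state record the length of the longest suffix of the input read so far that is also a prefix of `aabb`. S1 means the last symbol is `a`; S2 means the last 2 symbols are `aa`; S3 means the last 3 symbols are `aab`; S4 means the last 4 symbols are `aabb`. Accept only at S4, where the string currently ends in `aabb`.
        a   b  
>  S0   S1  S0 
   S1   S2  S0 
   S2   S2  S3 
   S3   S1  S4 
 * S4   S1  S0 
(> = start, * = accepting)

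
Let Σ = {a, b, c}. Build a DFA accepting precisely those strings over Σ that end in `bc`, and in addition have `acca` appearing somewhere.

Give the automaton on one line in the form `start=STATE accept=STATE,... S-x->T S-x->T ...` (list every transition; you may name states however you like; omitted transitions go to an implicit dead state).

Run two small machines in parallel and take their product. The first has 3 states tracking how much of the suffix `bc` has currently been matched; the second has 5 states tracking whether and how much of `acca` has been seen. A product state is a pair (one from each), accepting exactly when both do. Equivalent product states are then merged.
7 states suffice.
        a   b   c  
>  q0   q1  q0  q0 
   q1   q1  q0  q2 
   q2   q1  q0  q3 
   q3   q4  q0  q0 
   q4   q4  q5  q4 
   q5   q4  q5  q6 
 * q6   q4  q5  q4 
(> = start, * = accepting)

start=q0 accept=q6 q0-a->q1 q0-b->q0 q0-c->q0 q1-a->q1 q1-b->q0 q1-c->q2 q2-a->q1 q2-b->q0 q2-c->q3 q3-a->q4 q3-b->q0 q3-c->q0 q4-a->q4 q4-b->q5 q4-c->q4 q5-a->q4 q5-b->q5 q5-c->q6 q6-a->q4 q6-b->q5 q6-c->q4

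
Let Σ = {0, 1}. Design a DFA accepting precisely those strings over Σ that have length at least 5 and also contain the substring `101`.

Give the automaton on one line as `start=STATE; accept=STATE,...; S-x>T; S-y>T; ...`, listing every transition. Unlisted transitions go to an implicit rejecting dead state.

start=q0; accept=q17,q21; q0-0>q1; q0-1>q2; q1-0>q3; q1-1>q4; q2-0>q5; q2-1>q4; q3-0>q6; q3-1>q7; q4-0>q8; q4-1>q7; q5-0>q6; q5-1>q9; q6-0>q10; q6-1>q11; q7-0>q12; q7-1>q11; q8-0>q10; q8-1>q13; q9-0>q13; q9-1>q13; q10-0>q14; q10-1>q15; q11-0>q16; q11-1>q15; q12-0>q14; q12-1>q17; q13-0>q17; q13-1>q17; q14-0>q18; q14-1>q19; q15-0>q20; q15-1>q19; q16-0>q18; q16-1>q21; q17-0>q21; q17-1>q21; q18-0>q18; q18-1>q19; q19-0>q20; q19-1>q19; q20-0>q18; q20-1>q21; q21-0>q21; q21-1>q21

Build one automaton per condition and run them in lockstep. The first has 7 states tracking the input length, saturating at 6; the second has 4 states tracking whether and how much of `101` has been seen. A product state is a pair (one from each), accepting exactly when both do.
A 22-state machine:
          0    1  
>  q0     q1   q2 
   q1     q3   q4 
   q2     q5   q4 
   q3     q6   q7 
   q4     q8   q7 
   q5     q6   q9 
   q6    q10  q11 
   q7    q12  q11 
   q8    q10  q13 
   q9    q13  q13 
   q10   q14  q15 
   q11   q16  q15 
   q12   q14  q17 
   q13   q17  q17 
   q14   q18  q19 
   q15   q20  q19 
   q16   q18  q21 
 * q17   q21  q21 
   q18   q18  q19 
   q19   q20  q19 
   q20   q18  q21 
 * q21   q21  q21 
(> = start, * = accepting)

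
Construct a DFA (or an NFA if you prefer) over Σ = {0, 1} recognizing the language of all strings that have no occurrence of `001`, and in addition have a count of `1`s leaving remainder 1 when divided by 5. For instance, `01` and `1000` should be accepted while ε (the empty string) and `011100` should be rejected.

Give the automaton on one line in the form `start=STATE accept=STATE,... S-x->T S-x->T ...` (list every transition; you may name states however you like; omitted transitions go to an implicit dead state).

start=q0 accept=q2,q4,q6 q0-0->q1 q0-1->q2 q1-0->q3 q1-1->q2 q2-0->q4 q2-1->q5 q3-0->q3 q3-1->q3 q4-0->q6 q4-1->q5 q5-0->q7 q5-1->q8 q6-0->q6 q6-1->q3 q7-0->q3 q7-1->q8 q8-0->q9 q8-1->q10 q9-0->q3 q9-1->q10 q10-0->q11 q10-1->q0 q11-0->q3 q11-1->q0

Build one automaton per condition and run them in lockstep. One (4 states) tracks partial matches of the forbidden pattern `001`; the other (5 states) tracks the count of `1`s modulo 5. Each combined state is a pair, one component from each; accept when both components accept. After merging equivalent states the machine shrinks.
A 12-state machine:
          0    1  
>  q0     q1   q2 
   q1     q3   q2 
 * q2     q4   q5 
   q3     q3   q3 
 * q4     q6   q5 
   q5     q7   q8 
 * q6     q6   q3 
   q7     q3   q8 
   q8     q9  q10 
   q9     q3  q10 
   q10   q11   q0 
   q11    q3   q0 
(> = start, * = accepting)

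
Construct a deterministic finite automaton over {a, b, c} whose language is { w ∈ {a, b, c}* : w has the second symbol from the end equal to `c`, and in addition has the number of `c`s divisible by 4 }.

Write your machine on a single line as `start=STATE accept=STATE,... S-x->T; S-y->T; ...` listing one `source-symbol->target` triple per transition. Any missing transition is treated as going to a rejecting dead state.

Handle the two conditions separately and then intersect. One (13 states) tracks the last 2 symbols read; the other (4 states) tracks the count of `c`s modulo 4. Each combined state is a pair, one component from each; accept when both components accept. Minimizing collapses redundant product states.
8 states suffice.
        a   b   c  
>  S0   S0  S0  S1 
   S1   S1  S1  S2 
   S2   S2  S2  S3 
   S3   S4  S4  S5 
   S4   S4  S4  S6 
 * S5   S7  S7  S1 
   S6   S7  S7  S1 
 * S7   S0  S0  S1 
(> = start, * = accepting)

start=S0; accept=S5,S7; S0-a->S0; S0-b->S0; S0-c->S1; S1-a->S1; S1-b->S1; S1-c->S2; S2-a->S2; S2-b->S2; S2-c->S3; S3-a->S4; S3-b->S4; S3-c->S5; S4-a->S4; S4-b->S4; S4-c->S6; S5-a->S7; S5-b->S7; S5-c->S1; S6-a->S7; S6-b->S7; S6-c->S1; S7-a->S0; S7-b->S0; S7-c->S1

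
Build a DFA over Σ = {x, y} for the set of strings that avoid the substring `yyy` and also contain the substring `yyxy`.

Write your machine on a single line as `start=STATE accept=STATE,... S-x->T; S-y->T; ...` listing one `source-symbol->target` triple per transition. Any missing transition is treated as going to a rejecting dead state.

Build one automaton per condition and run them in lockstep. The first has 4 states tracking partial matches of the forbidden pattern `yyy`; the second has 5 states tracking whether and how much of `yyxy` has been seen. A product state is a pair (one from each), accepting exactly when both do. Minimizing collapses redundant product states.
       x  y 
>  A   A  B 
   B   A  C 
   C   D  E 
   D   A  F 
   E   E  E 
 * F   G  H 
 * G   G  F 
 * H   G  E 
(> = start, * = accepting)

start=A; accept=F,G,H; A-x->A; A-y->B; B-x->A; B-y->C; C-x->D; C-y->E; D-x->A; D-y->F; E-x->E; E-y->E; F-x->G; F-y->H; G-x->G; G-y->F; H-x->G; H-y->E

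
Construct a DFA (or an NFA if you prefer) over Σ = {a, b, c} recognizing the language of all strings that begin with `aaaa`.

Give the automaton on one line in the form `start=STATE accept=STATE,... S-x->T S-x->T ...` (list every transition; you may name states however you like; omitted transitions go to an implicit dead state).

Check the first 4 symbols one by one: s0 through s3 record how many have matched `aaaa` so far; any wrong symbol goes to the dead state s5. After all 4 match we enter the accepting sink s4.
A 6-state machine:
        a   b   c  
>  s0   s1  s5  s5 
   s1   s2  s5  s5 
   s2   s3  s5  s5 
   s3   s4  s5  s5 
 * s4   s4  s4  s4 
   s5   s5  s5  s5 
(> = start, * = accepting)

start=s0 accept=s4 s0-a->s1 s0-b->s5 s0-c->s5 s1-a->s2 s1-b->s5 s1-c->s5 s2-a->s3 s2-b->s5 s2-c->s5 s3-a->s4 s3-b->s5 s3-c->s5 s4-a->s4 s4-b->s4 s4-c->s4 s5-a->s5 s5-b->s5 s5-c->s5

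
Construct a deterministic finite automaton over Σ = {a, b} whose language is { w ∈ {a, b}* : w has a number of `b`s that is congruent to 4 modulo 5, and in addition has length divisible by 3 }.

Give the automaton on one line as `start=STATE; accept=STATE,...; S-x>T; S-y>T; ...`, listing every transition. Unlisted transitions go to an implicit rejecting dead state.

Run two small machines in parallel and take their product. One (5 states) tracks the count of `b`s modulo 5; the other (3 states) tracks the input length modulo 3. Each combined state is a pair, one component from each; accept when both components accept.
A 15-state machine:
          a    b  
>  q0     q1   q2 
   q1     q3   q4 
   q2     q4   q5 
   q3     q0   q6 
   q4     q6   q7 
   q5     q7   q8 
   q6     q2   q9 
   q7     q9  q10 
   q8    q10  q11 
   q9     q5  q12 
   q10   q12  q13 
   q11   q13   q3 
   q12    q8  q14 
   q13   q14   q0 
 * q14   q11   q1 
(> = start, * = accepting)

start=q0; accept=q14; q0-a>q1; q0-b>q2; q1-a>q3; q1-b>q4; q2-a>q4; q2-b>q5; q3-a>q0; q3-b>q6; q4-a>q6; q4-b>q7; q5-a>q7; q5-b>q8; q6-a>q2; q6-b>q9; q7-a>q9; q7-b>q10; q8-a>q10; q8-b>q11; q9-a>q5; q9-b>q12; q10-a>q12; q10-b>q13; q11-a>q13; q11-b>q3; q12-a>q8; q12-b>q14; q13-a>q14; q13-b>q0; q14-a>q11; q14-b>q1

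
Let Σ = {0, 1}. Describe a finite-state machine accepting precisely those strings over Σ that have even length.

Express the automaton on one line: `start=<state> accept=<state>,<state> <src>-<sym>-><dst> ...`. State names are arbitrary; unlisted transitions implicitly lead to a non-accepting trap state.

start=A accept=A A-0->B A-1->B B-0->A B-1->A

Count input length modulo 2: every symbol advances one step around the cycle A → B → A. Accept at A.
       0  1 
>* A   B  B 
   B   A  A 
(> = start, * = accepting)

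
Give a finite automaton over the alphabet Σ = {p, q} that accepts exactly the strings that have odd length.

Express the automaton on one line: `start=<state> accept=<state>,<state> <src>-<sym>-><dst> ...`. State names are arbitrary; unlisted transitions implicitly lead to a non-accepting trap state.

Only the length mod 2 matters, so use a 2-cycle: from any state, every input symbol moves to the next state, wrapping S1 back to S0. Mark S1 accepting.
With 2 states:
        p   q  
>  S0   S1  S1 
 * S1   S0  S0 
(> = start, * = accepting)

start=S0 accept=S1 S0-p->S1 S0-q->S1 S1-p->S0 S1-q->S0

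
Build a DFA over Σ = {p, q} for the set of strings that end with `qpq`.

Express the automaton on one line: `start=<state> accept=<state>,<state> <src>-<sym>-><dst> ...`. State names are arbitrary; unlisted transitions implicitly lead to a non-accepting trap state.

start=A accept=D A-p->A A-q->B B-p->C B-q->B C-p->A C-q->D D-p->C D-q->B

Remember how much of `qpq` the current input suffix matches. State A means no match yet; B means the last symbol is `q`; C means the last 2 symbols are `qp`; D means the last 3 symbols are `qpq`. Only D accepts. On a mismatch, fall back to the longest proper suffix that is still a prefix of `qpq`.
       p  q 
>  A   A  B 
   B   C  B 
   C   A  D 
 * D   C  B 
(> = start, * = accepting)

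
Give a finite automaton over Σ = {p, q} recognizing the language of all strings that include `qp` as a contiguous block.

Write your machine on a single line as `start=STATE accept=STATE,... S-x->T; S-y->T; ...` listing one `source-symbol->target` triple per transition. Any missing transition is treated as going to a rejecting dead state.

Track how much of `qp` has been matched so far: state A is no progress, C is the absorbing accept state reached once `qp` has occurred. Intermediate states record partial matches; on a mismatch, fall back to the longest reusable overlap.
3 states suffice.
       p  q 
>  A   A  B 
   B   C  B 
 * C   C  C 
(> = start, * = accepting)

start=A; accept=C; A-p->A; A-q->B; B-p->C; B-q->B; C-p->C; C-q->C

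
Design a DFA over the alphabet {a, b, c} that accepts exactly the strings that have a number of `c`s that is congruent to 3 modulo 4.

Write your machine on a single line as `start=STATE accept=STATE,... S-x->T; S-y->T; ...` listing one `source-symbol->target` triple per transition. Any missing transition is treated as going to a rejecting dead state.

start=S0; accept=S3; S0-a->S0; S0-b->S0; S0-c->S1; S1-a->S1; S1-b->S1; S1-c->S2; S2-a->S2; S2-b->S2; S2-c->S3; S3-a->S3; S3-b->S3; S3-c->S0

Keep the running count of `c`s modulo 4: each `c` advances along the cycle S0 → S1 → S2 → S3 → S0 while other symbols loop. Accept at S3.
With 4 states:
        a   b   c  
>  S0   S0  S0  S1 
   S1   S1  S1  S2 
   S2   S2  S2  S3 
 * S3   S3  S3  S0 
(> = start, * = accepting)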